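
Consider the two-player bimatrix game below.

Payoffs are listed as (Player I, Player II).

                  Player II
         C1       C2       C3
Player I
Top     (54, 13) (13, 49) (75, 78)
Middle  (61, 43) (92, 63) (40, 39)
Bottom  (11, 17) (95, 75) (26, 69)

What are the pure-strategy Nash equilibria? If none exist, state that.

The pure Nash equilibria are (Top, C3); (Bottom, C2).

Player I against C1: payoffs 54, 61, 11 → best response Middle.
Player I against C2: payoffs 13, 92, 95 → best response Bottom.
Player I against C3: payoffs 75, 40, 26 → best response Top.
Player II against Top: payoffs 13, 49, 78 → best response C3.
Player II against Middle: payoffs 43, 63, 39 → best response C2.
Player II against Bottom: payoffs 17, 75, 69 → best response C2.
Mutual best responses: (Top, C3); (Bottom, C2).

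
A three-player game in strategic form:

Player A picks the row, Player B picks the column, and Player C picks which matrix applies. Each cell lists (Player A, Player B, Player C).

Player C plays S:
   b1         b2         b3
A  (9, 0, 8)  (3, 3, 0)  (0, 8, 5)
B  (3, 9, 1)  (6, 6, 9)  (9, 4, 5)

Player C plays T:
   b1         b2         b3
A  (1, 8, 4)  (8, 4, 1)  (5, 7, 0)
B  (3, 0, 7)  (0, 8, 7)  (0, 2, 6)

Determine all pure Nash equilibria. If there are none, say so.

Check each profile: it is a Nash equilibrium iff no player can strictly gain by switching unilaterally.
(A, b1, S): Player B can switch to b2 (0 → 3). Not NE.
(A, b1, T): Player A can switch to B (1 → 3). Not NE.
(A, b2, S): Player A can switch to B (3 → 6). Not NE.
(A, b2, T): Player B can switch to b1 (4 → 8). Not NE.
(A, b3, S): Player A can switch to B (0 → 9). Not NE.
(A, b3, T): Player B can switch to b1 (7 → 8). Not NE.
(B, b1, S): Player A can switch to A (3 → 9). Not NE.
(B, b1, T): Player B can switch to b2 (0 → 8). Not NE.
(The remaining 4 profiles each have a profitable deviation by the same check.)

There is no pure-strategy Nash equilibrium.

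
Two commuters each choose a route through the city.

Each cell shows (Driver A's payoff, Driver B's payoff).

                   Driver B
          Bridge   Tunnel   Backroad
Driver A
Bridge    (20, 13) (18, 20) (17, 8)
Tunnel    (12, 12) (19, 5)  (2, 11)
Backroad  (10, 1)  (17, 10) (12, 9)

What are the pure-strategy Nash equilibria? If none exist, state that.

There is no pure-strategy Nash equilibrium.

Driver A against Bridge: payoffs 20, 12, 10 → best response Bridge.
Driver A against Tunnel: payoffs 18, 19, 17 → best response Tunnel.
Driver A against Backroad: payoffs 17, 2, 12 → best response Bridge.
Driver B against Bridge: payoffs 13, 20, 8 → best response Tunnel.
Driver B against Tunnel: payoffs 12, 5, 11 → best response Bridge.
Driver B against Backroad: payoffs 1, 10, 9 → best response Tunnel.
No profile is a mutual best response for all players.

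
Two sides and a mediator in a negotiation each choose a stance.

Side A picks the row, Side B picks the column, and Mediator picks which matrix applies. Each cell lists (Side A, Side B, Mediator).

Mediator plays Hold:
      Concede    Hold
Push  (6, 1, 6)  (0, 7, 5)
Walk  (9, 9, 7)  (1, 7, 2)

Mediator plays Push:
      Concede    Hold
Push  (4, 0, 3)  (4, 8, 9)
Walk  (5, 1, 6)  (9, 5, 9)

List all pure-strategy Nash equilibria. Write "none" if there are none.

The pure Nash equilibria are (Walk, Concede, Hold); (Walk, Hold, Push).

Side A against (Concede, Hold): payoffs 6, 9 → best response Walk.
Side A against (Concede, Push): payoffs 4, 5 → best response Walk.
Side A against (Hold, Hold): payoffs 0, 1 → best response Walk.
Side A against (Hold, Push): payoffs 4, 9 → best response Walk.
Side B against (Push, Hold): payoffs 1, 7 → best response Hold.
Side B against (Push, Push): payoffs 0, 8 → best response Hold.
Side B against (Walk, Hold): payoffs 9, 7 → best response Concede.
Side B against (Walk, Push): payoffs 1, 5 → best response Hold.
Mediator against (Push, Concede): payoffs 6, 3 → best response Hold.
Mediator against (Push, Hold): payoffs 5, 9 → best response Push.
Mediator against (Walk, Concede): payoffs 7, 6 → best response Hold.
Mediator against (Walk, Hold): payoffs 2, 9 → best response Push.
Mutual best responses: (Walk, Concede, Hold); (Walk, Hold, Push).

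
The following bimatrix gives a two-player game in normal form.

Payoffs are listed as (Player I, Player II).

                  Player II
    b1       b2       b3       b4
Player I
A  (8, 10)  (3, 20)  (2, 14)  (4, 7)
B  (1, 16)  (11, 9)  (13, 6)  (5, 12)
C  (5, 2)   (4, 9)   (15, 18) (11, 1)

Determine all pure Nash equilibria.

For each strategy profile, look for a profitable unilateral deviation.
(A, b1): Player II can switch to b2 (10 → 20). Not NE.
(A, b2): Player I can switch to B (3 → 11). Not NE.
(A, b3): Player I can switch to B (2 → 13). Not NE.
(A, b4): Player I can switch to B (4 → 5). Not NE.
(B, b1): Player I can switch to A (1 → 8). Not NE.
(B, b2): Player II can switch to b1 (9 → 16). Not NE.
(C, b3): Player I gets 15, best alternative 13; Player II gets 18, best alternative 9. No profitable deviation — NE.
(The remaining 5 profiles each have a profitable deviation by the same check.)

Pure NE: (C, b3)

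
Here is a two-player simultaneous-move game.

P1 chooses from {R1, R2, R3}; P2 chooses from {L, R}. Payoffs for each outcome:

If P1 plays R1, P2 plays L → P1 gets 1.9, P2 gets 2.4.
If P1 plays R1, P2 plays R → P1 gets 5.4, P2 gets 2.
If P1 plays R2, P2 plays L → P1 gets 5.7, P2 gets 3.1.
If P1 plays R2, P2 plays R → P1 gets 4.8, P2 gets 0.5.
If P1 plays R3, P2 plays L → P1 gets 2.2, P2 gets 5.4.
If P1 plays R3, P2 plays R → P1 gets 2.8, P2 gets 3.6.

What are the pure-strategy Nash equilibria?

Mark each player's best response to every combination of opponents' strategies; a profile where every player is best-responding is a pure Nash equilibrium.
P1 against L: payoffs 1.9, 5.7, 2.2 → best response R2.
P1 against R: payoffs 5.4, 4.8, 2.8 → best response R1.
P2 against R1: payoffs 2.4, 2 → best response L.
P2 against R2: payoffs 3.1, 0.5 → best response L.
P2 against R3: payoffs 5.4, 3.6 → best response L.
Mutual best responses: (R2, L).

The unique pure-strategy Nash equilibrium is (R2, L).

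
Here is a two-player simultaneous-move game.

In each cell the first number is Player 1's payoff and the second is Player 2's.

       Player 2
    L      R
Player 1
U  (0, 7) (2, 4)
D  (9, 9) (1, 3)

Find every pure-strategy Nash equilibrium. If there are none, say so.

Pure NE: (D, L)

Player 1 against L: payoffs 0, 9 → best response D.
Player 1 against R: payoffs 2, 1 → best response U.
Player 2 against U: payoffs 7, 4 → best response L.
Player 2 against D: payoffs 9, 3 → best response L.
Mutual best responses: (D, L).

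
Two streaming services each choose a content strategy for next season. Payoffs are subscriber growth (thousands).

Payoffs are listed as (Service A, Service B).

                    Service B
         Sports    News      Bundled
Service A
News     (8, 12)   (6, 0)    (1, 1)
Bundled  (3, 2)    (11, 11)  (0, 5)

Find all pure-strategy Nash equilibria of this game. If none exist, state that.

For each strategy profile, look for a profitable unilateral deviation.
(News, Sports): Service A gets 8, best alternative 3; Service B gets 12, best alternative 1. No profitable deviation — NE.
(News, News): Service A can switch to Bundled (6 → 11). Not NE.
(News, Bundled): Service B can switch to Sports (1 → 12). Not NE.
(Bundled, Sports): Service A can switch to News (3 → 8). Not NE.
(Bundled, News): Service A gets 11, best alternative 6; Service B gets 11, best alternative 5. No profitable deviation — NE.
(Bundled, Bundled): Service A can switch to News (0 → 1). Not NE.

Pure-strategy Nash equilibria: (News, Sports) and (Bundled, News)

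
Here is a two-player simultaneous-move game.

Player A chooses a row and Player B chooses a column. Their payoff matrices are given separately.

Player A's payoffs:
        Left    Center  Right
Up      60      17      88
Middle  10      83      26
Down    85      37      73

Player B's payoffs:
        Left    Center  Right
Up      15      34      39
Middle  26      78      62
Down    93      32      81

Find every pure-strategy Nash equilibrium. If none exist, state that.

For each strategy profile, look for a profitable unilateral deviation.
(Up, Left): Player A can switch to Down (60 → 85). Not NE.
(Up, Center): Player A can switch to Middle (17 → 83). Not NE.
(Up, Right): Player A gets 88, best alternative 73; Player B gets 39, best alternative 34. No profitable deviation — NE.
(Middle, Left): Player A can switch to Up (10 → 60). Not NE.
(Middle, Center): Player A gets 83, best alternative 37; Player B gets 78, best alternative 62. No profitable deviation — NE.
(Middle, Right): Player A can switch to Up (26 → 88). Not NE.
(Down, Left): Player A gets 85, best alternative 60; Player B gets 93, best alternative 81. No profitable deviation — NE.
(Down, Center): Player A can switch to Middle (37 → 83). Not NE.
(Down, Right): Player A can switch to Up (73 → 88). Not NE.

The pure Nash equilibria are (Up, Right) and (Middle, Center) and (Down, Left).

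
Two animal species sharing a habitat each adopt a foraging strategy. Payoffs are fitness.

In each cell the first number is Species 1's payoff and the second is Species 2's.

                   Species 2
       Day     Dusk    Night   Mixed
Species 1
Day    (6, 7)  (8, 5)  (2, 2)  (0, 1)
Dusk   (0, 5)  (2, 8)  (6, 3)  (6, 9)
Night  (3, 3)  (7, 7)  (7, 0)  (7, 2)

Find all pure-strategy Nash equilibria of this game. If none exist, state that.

For each player, find the best response to each opponent profile; mutual best responses are the pure NE.
Species 1 against Day: payoffs 6, 0, 3 → best response Day.
Species 1 against Dusk: payoffs 8, 2, 7 → best response Day.
Species 1 against Night: payoffs 2, 6, 7 → best response Night.
Species 1 against Mixed: payoffs 0, 6, 7 → best response Night.
Species 2 against Day: payoffs 7, 5, 2, 1 → best response Day.
Species 2 against Dusk: payoffs 5, 8, 3, 9 → best response Mixed.
Species 2 against Night: payoffs 3, 7, 0, 2 → best response Dusk.
Mutual best responses: (Day, Day).

(Day, Day)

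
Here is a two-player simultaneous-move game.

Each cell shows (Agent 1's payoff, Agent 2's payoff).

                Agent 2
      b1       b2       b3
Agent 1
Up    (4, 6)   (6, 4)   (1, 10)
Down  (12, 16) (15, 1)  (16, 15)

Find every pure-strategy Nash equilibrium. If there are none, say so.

(Up, b1): Agent 1 can switch to Down (4 → 12). Not NE.
(Up, b2): Agent 1 can switch to Down (6 → 15). Not NE.
(Up, b3): Agent 1 can switch to Down (1 → 16). Not NE.
(Down, b1): Agent 1 gets 12, best alternative 4; Agent 2 gets 16, best alternative 15. No profitable deviation — NE.
(Down, b2): Agent 2 can switch to b1 (1 → 16). Not NE.
(Down, b3): Agent 2 can switch to b1 (15 → 16). Not NE.

The unique pure-strategy Nash equilibrium is (Down, b1).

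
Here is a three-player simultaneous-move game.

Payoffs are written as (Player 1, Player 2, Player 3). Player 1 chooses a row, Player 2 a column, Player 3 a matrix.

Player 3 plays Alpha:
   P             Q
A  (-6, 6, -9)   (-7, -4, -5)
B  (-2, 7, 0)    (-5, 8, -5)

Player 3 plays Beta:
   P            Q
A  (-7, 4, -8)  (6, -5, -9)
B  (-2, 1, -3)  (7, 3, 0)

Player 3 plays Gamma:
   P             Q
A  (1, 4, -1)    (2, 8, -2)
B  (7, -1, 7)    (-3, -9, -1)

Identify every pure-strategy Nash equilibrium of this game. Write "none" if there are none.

The pure Nash equilibria are (A, Q, Gamma) and (B, P, Gamma) and (B, Q, Beta).

For each strategy profile, look for a profitable unilateral deviation.
(A, P, Alpha): Player 1 can switch to B (-6 → -2). Not NE.
(A, P, Beta): Player 1 can switch to B (-7 → -2). Not NE.
(A, P, Gamma): Player 1 can switch to B (1 → 7). Not NE.
(A, Q, Alpha): Player 1 can switch to B (-7 → -5). Not NE.
(A, Q, Beta): Player 1 can switch to B (6 → 7). Not NE.
(A, Q, Gamma): Player 1 gets 2, best alternative -3; Player 2 gets 8, best alternative 4; Player 3 gets -2, best alternative -5. No profitable deviation — NE.
(B, P, Alpha): Player 2 can switch to Q (7 → 8). Not NE.
(B, P, Beta): Player 2 can switch to Q (1 → 3). Not NE.
(B, P, Gamma): Player 1 gets 7, best alternative 1; Player 2 gets -1, best alternative -9; Player 3 gets 7, best alternative 0. No profitable deviation — NE.
(B, Q, Alpha): Player 3 can switch to Beta (-5 → 0). Not NE.
(B, Q, Beta): Player 1 gets 7, best alternative 6; Player 2 gets 3, best alternative 1; Player 3 gets 0, best alternative -1. No profitable deviation — NE.
(B, Q, Gamma): Player 1 can switch to A (-3 → 2). Not NE.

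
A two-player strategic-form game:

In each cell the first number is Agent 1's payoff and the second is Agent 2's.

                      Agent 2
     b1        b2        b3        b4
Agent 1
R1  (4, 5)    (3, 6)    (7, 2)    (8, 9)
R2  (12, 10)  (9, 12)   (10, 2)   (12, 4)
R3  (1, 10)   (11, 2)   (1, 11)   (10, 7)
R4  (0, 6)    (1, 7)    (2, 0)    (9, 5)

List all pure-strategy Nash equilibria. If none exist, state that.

This game has no pure Nash equilibrium.

Mark each player's best response to every combination of opponents' strategies; a profile where every player is best-responding is a pure Nash equilibrium.
Agent 1 against b1: payoffs 4, 12, 1, 0 → best response R2.
Agent 1 against b2: payoffs 3, 9, 11, 1 → best response R3.
Agent 1 against b3: payoffs 7, 10, 1, 2 → best response R2.
Agent 1 against b4: payoffs 8, 12, 10, 9 → best response R2.
Agent 2 against R1: payoffs 5, 6, 2, 9 → best response b4.
Agent 2 against R2: payoffs 10, 12, 2, 4 → best response b2.
Agent 2 against R3: payoffs 10, 2, 11, 7 → best response b3.
Agent 2 against R4: payoffs 6, 7, 0, 5 → best response b2.
No profile is a mutual best response for all players.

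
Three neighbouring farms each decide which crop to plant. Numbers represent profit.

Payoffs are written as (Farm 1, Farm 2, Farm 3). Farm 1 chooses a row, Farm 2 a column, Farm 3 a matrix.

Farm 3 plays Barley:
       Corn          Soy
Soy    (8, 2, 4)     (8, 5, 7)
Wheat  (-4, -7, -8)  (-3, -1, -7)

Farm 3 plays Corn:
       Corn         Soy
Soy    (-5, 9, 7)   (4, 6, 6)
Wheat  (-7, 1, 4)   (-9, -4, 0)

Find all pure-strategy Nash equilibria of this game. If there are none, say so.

Farm 1 against (Corn, Barley): payoffs 8, -4 → best response Soy.
Farm 1 against (Corn, Corn): payoffs -5, -7 → best response Soy.
Farm 1 against (Soy, Barley): payoffs 8, -3 → best response Soy.
Farm 1 against (Soy, Corn): payoffs 4, -9 → best response Soy.
Farm 2 against (Soy, Barley): payoffs 2, 5 → best response Soy.
Farm 2 against (Soy, Corn): payoffs 9, 6 → best response Corn.
Farm 2 against (Wheat, Barley): payoffs -7, -1 → best response Soy.
Farm 2 against (Wheat, Corn): payoffs 1, -4 → best response Corn.
Farm 3 against (Soy, Corn): payoffs 4, 7 → best response Corn.
Farm 3 against (Soy, Soy): payoffs 7, 6 → best response Barley.
Farm 3 against (Wheat, Corn): payoffs -8, 4 → best response Corn.
Farm 3 against (Wheat, Soy): payoffs -7, 0 → best response Corn.
Mutual best responses: (Soy, Corn, Corn); (Soy, Soy, Barley).

(Soy, Corn, Corn) and (Soy, Soy, Barley)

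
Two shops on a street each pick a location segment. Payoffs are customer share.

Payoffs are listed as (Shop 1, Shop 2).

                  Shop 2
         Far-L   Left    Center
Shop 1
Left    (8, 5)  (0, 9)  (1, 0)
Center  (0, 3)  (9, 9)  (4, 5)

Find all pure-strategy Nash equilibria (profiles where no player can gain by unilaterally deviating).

Pure NE: (Center, Left)

(Left, Far-L): Shop 2 can switch to Left (5 → 9). Not NE.
(Left, Left): Shop 1 can switch to Center (0 → 9). Not NE.
(Left, Center): Shop 1 can switch to Center (1 → 4). Not NE.
(Center, Far-L): Shop 1 can switch to Left (0 → 8). Not NE.
(Center, Left): Shop 1 gets 9, best alternative 0; Shop 2 gets 9, best alternative 5. No profitable deviation — NE.
(Center, Center): Shop 2 can switch to Left (5 → 9). Not NE.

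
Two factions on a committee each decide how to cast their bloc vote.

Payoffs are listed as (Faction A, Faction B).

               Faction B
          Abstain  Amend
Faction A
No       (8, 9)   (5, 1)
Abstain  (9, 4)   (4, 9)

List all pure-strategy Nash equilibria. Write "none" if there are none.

none

(No, Abstain): Faction A can switch to Abstain (8 → 9). Not NE.
(No, Amend): Faction B can switch to Abstain (1 → 9). Not NE.
(Abstain, Abstain): Faction B can switch to Amend (4 → 9). Not NE.
(Abstain, Amend): Faction A can switch to No (4 → 5). Not NE.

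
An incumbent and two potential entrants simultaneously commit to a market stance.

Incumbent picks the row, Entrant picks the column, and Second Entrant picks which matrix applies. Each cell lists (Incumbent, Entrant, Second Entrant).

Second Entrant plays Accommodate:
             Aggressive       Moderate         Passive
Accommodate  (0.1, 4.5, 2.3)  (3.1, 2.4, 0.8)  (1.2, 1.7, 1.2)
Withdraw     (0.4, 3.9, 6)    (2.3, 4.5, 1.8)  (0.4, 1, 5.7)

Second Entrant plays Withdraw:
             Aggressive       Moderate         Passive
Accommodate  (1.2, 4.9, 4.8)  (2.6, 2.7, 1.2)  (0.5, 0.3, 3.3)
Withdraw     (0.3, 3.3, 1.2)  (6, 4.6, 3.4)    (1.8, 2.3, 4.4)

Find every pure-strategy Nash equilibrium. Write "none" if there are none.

For each player, find the best response to each opponent profile; mutual best responses are the pure NE.
Incumbent against (Aggressive, Accommodate): payoffs 0.1, 0.4 → best response Withdraw.
Incumbent against (Aggressive, Withdraw): payoffs 1.2, 0.3 → best response Accommodate.
Incumbent against (Moderate, Accommodate): payoffs 3.1, 2.3 → best response Accommodate.
Incumbent against (Moderate, Withdraw): payoffs 2.6, 6 → best response Withdraw.
Incumbent against (Passive, Accommodate): payoffs 1.2, 0.4 → best response Accommodate.
Incumbent against (Passive, Withdraw): payoffs 0.5, 1.8 → best response Withdraw.
Entrant against (Accommodate, Accommodate): payoffs 4.5, 2.4, 1.7 → best response Aggressive.
Entrant against (Accommodate, Withdraw): payoffs 4.9, 2.7, 0.3 → best response Aggressive.
Entrant against (Withdraw, Accommodate): payoffs 3.9, 4.5, 1 → best response Moderate.
Entrant against (Withdraw, Withdraw): payoffs 3.3, 4.6, 2.3 → best response Moderate.
Second Entrant against (Accommodate, Aggressive): payoffs 2.3, 4.8 → best response Withdraw.
Second Entrant against (Accommodate, Moderate): payoffs 0.8, 1.2 → best response Withdraw.
Second Entrant against (Accommodate, Passive): payoffs 1.2, 3.3 → best response Withdraw.
Second Entrant against (Withdraw, Aggressive): payoffs 6, 1.2 → best response Accommodate.
Second Entrant against (Withdraw, Moderate): payoffs 1.8, 3.4 → best response Withdraw.
Second Entrant against (Withdraw, Passive): payoffs 5.7, 4.4 → best response Accommodate.
Mutual best responses: (Accommodate, Aggressive, Withdraw); (Withdraw, Moderate, Withdraw).

The pure Nash equilibria are (Accommodate, Aggressive, Withdraw) and (Withdraw, Moderate, Withdraw).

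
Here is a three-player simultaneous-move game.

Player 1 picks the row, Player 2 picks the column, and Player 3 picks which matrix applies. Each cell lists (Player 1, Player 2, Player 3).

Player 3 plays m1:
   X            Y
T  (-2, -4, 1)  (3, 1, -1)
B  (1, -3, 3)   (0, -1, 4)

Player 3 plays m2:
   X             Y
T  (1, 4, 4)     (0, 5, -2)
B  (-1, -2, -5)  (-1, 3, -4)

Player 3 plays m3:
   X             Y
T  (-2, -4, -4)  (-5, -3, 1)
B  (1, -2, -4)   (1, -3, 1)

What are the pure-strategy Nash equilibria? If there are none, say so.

Player 1 against (X, m1): payoffs -2, 1 → best response B.
Player 1 against (X, m2): payoffs 1, -1 → best response T.
Player 1 against (X, m3): payoffs -2, 1 → best response B.
Player 1 against (Y, m1): payoffs 3, 0 → best response T.
Player 1 against (Y, m2): payoffs 0, -1 → best response T.
Player 1 against (Y, m3): payoffs -5, 1 → best response B.
Player 2 against (T, m1): payoffs -4, 1 → best response Y.
Player 2 against (T, m2): payoffs 4, 5 → best response Y.
Player 2 against (T, m3): payoffs -4, -3 → best response Y.
Player 2 against (B, m1): payoffs -3, -1 → best response Y.
Player 2 against (B, m2): payoffs -2, 3 → best response Y.
Player 2 against (B, m3): payoffs -2, -3 → best response X.
Player 3 against (T, X): payoffs 1, 4, -4 → best response m2.
Player 3 against (T, Y): payoffs -1, -2, 1 → best response m3.
Player 3 against (B, X): payoffs 3, -5, -4 → best response m1.
Player 3 against (B, Y): payoffs 4, -4, 1 → best response m1.
No profile is a mutual best response for all players.

There is no pure-strategy Nash equilibrium.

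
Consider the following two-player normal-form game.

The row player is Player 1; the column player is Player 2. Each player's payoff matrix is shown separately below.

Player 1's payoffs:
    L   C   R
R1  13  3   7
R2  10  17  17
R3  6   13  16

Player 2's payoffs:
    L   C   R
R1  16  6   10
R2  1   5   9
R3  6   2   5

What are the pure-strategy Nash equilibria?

The pure Nash equilibria are (R1, L), (R2, R).

(R1, L): Player 1 gets 13, best alternative 10; Player 2 gets 16, best alternative 10. No profitable deviation — NE.
(R1, C): Player 1 can switch to R2 (3 → 17). Not NE.
(R1, R): Player 1 can switch to R2 (7 → 17). Not NE.
(R2, L): Player 1 can switch to R1 (10 → 13). Not NE.
(R2, C): Player 2 can switch to R (5 → 9). Not NE.
(R2, R): Player 1 gets 17, best alternative 16; Player 2 gets 9, best alternative 5. No profitable deviation — NE.
(R3, L): Player 1 can switch to R1 (6 → 13). Not NE.
(R3, C): Player 1 can switch to R2 (13 → 17). Not NE.
(R3, R): Player 1 can switch to R2 (16 → 17). Not NE.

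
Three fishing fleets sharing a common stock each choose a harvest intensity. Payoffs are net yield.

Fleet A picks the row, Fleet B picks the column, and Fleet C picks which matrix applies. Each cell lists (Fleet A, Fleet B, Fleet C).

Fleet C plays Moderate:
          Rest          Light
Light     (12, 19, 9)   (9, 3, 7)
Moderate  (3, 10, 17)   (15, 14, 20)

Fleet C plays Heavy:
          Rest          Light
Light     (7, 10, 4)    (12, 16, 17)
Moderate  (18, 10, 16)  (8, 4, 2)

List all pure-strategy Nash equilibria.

(Light, Rest, Moderate): Fleet A gets 12, best alternative 3; Fleet B gets 19, best alternative 3; Fleet C gets 9, best alternative 4. No profitable deviation — NE.
(Light, Rest, Heavy): Fleet A can switch to Moderate (7 → 18). Not NE.
(Light, Light, Moderate): Fleet A can switch to Moderate (9 → 15). Not NE.
(Light, Light, Heavy): Fleet A gets 12, best alternative 8; Fleet B gets 16, best alternative 10; Fleet C gets 17, best alternative 7. No profitable deviation — NE.
(Moderate, Rest, Moderate): Fleet A can switch to Light (3 → 12). Not NE.
(Moderate, Rest, Heavy): Fleet C can switch to Moderate (16 → 17). Not NE.
(Moderate, Light, Moderate): Fleet A gets 15, best alternative 9; Fleet B gets 14, best alternative 10; Fleet C gets 20, best alternative 2. No profitable deviation — NE.
(Moderate, Light, Heavy): Fleet A can switch to Light (8 → 12). Not NE.

Pure-strategy Nash equilibria: (Light, Rest, Moderate), (Light, Light, Heavy), (Moderate, Light, Moderate)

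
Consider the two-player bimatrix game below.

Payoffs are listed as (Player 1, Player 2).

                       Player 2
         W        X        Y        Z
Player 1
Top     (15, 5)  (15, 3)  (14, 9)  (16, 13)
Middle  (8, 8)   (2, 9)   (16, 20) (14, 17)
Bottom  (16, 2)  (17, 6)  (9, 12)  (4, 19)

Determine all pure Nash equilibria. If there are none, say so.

(Top, W): Player 1 can switch to Bottom (15 → 16). Not NE.
(Top, X): Player 1 can switch to Bottom (15 → 17). Not NE.
(Top, Y): Player 1 can switch to Middle (14 → 16). Not NE.
(Top, Z): Player 1 gets 16, best alternative 14; Player 2 gets 13, best alternative 9. No profitable deviation — NE.
(Middle, W): Player 1 can switch to Top (8 → 15). Not NE.
(Middle, X): Player 1 can switch to Top (2 → 15). Not NE.
(Middle, Y): Player 1 gets 16, best alternative 14; Player 2 gets 20, best alternative 17. No profitable deviation — NE.
(Middle, Z): Player 1 can switch to Top (14 → 16). Not NE.
(Bottom, W): Player 2 can switch to X (2 → 6). Not NE.
(Bottom, X): Player 2 can switch to Y (6 → 12). Not NE.
(The remaining 2 profiles each have a profitable deviation by the same check.)

(Top, Z), (Middle, Y)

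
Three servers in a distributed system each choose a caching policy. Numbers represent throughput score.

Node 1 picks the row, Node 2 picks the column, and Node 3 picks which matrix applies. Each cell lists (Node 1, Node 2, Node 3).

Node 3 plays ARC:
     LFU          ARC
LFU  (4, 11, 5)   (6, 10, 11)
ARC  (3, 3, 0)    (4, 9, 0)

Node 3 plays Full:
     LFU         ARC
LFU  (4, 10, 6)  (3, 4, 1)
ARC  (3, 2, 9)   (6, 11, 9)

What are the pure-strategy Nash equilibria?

The pure Nash equilibria are (LFU, LFU, Full) and (ARC, ARC, Full).

(LFU, LFU, ARC): Node 3 can switch to Full (5 → 6). Not NE.
(LFU, LFU, Full): Node 1 gets 4, best alternative 3; Node 2 gets 10, best alternative 4; Node 3 gets 6, best alternative 5. No profitable deviation — NE.
(LFU, ARC, ARC): Node 2 can switch to LFU (10 → 11). Not NE.
(LFU, ARC, Full): Node 1 can switch to ARC (3 → 6). Not NE.
(ARC, LFU, ARC): Node 1 can switch to LFU (3 → 4). Not NE.
(ARC, LFU, Full): Node 1 can switch to LFU (3 → 4). Not NE.
(ARC, ARC, ARC): Node 1 can switch to LFU (4 → 6). Not NE.
(ARC, ARC, Full): Node 1 gets 6, best alternative 3; Node 2 gets 11, best alternative 2; Node 3 gets 9, best alternative 0. No profitable deviation — NE.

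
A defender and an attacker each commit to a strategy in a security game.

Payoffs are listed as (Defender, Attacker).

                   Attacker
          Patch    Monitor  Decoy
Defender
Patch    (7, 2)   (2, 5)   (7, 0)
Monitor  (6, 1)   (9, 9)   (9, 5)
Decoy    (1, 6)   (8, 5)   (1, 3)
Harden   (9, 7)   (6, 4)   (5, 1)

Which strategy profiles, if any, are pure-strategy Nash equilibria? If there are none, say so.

The pure Nash equilibria are (Monitor, Monitor) and (Harden, Patch).

(Patch, Patch): Defender can switch to Harden (7 → 9). Not NE.
(Patch, Monitor): Defender can switch to Monitor (2 → 9). Not NE.
(Patch, Decoy): Defender can switch to Monitor (7 → 9). Not NE.
(Monitor, Patch): Defender can switch to Patch (6 → 7). Not NE.
(Monitor, Monitor): Defender gets 9, best alternative 8; Attacker gets 9, best alternative 5. No profitable deviation — NE.
(Monitor, Decoy): Attacker can switch to Monitor (5 → 9). Not NE.
(Decoy, Patch): Defender can switch to Patch (1 → 7). Not NE.
(Decoy, Monitor): Defender can switch to Monitor (8 → 9). Not NE.
(Decoy, Decoy): Defender can switch to Patch (1 → 7). Not NE.
(Harden, Patch): Defender gets 9, best alternative 7; Attacker gets 7, best alternative 4. No profitable deviation — NE.
(Harden, Monitor): Defender can switch to Monitor (6 → 9). Not NE.
(Harden, Decoy): Defender can switch to Patch (5 → 7). Not NE.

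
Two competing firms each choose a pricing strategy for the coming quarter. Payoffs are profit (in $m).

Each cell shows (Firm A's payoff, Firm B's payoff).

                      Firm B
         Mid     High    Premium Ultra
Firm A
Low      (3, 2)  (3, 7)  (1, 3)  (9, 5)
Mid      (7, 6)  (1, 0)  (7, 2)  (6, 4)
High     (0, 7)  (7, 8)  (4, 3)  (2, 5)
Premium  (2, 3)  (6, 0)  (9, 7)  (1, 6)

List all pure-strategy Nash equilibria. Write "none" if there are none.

Pure-strategy Nash equilibria: (Mid, Mid); (High, High); (Premium, Premium)

For each strategy profile, look for a profitable unilateral deviation.
(Low, Mid): Firm A can switch to Mid (3 → 7). Not NE.
(Low, High): Firm A can switch to High (3 → 7). Not NE.
(Low, Premium): Firm A can switch to Mid (1 → 7). Not NE.
(Low, Ultra): Firm B can switch to High (5 → 7). Not NE.
(Mid, Mid): Firm A gets 7, best alternative 3; Firm B gets 6, best alternative 4. No profitable deviation — NE.
(Mid, High): Firm A can switch to Low (1 → 3). Not NE.
(Mid, Premium): Firm A can switch to Premium (7 → 9). Not NE.
(Mid, Ultra): Firm A can switch to Low (6 → 9). Not NE.
(High, Mid): Firm A can switch to Low (0 → 3). Not NE.
(High, High): Firm A gets 7, best alternative 6; Firm B gets 8, best alternative 7. No profitable deviation — NE.
(High, Premium): Firm A can switch to Mid (4 → 7). Not NE.
(High, Ultra): Firm A can switch to Low (2 → 9). Not NE.
(Premium, Mid): Firm A can switch to Low (2 → 3). Not NE.
(Premium, High): Firm A can switch to High (6 → 7). Not NE.
(Premium, Premium): Firm A gets 9, best alternative 7; Firm B gets 7, best alternative 6. No profitable deviation — NE.
(The remaining 1 profile has a profitable deviation by the same check.)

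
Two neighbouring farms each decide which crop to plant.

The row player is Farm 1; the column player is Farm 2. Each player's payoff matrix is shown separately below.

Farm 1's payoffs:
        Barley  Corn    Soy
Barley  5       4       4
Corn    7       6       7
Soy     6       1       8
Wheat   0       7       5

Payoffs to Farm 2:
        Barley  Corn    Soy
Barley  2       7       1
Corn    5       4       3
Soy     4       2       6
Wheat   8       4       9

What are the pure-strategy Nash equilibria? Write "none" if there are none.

(Corn, Barley) and (Soy, Soy)

Farm 1 against Barley: payoffs 5, 7, 6, 0 → best response Corn.
Farm 1 against Corn: payoffs 4, 6, 1, 7 → best response Wheat.
Farm 1 against Soy: payoffs 4, 7, 8, 5 → best response Soy.
Farm 2 against Barley: payoffs 2, 7, 1 → best response Corn.
Farm 2 against Corn: payoffs 5, 4, 3 → best response Barley.
Farm 2 against Soy: payoffs 4, 2, 6 → best response Soy.
Farm 2 against Wheat: payoffs 8, 4, 9 → best response Soy.
Mutual best responses: (Corn, Barley); (Soy, Soy).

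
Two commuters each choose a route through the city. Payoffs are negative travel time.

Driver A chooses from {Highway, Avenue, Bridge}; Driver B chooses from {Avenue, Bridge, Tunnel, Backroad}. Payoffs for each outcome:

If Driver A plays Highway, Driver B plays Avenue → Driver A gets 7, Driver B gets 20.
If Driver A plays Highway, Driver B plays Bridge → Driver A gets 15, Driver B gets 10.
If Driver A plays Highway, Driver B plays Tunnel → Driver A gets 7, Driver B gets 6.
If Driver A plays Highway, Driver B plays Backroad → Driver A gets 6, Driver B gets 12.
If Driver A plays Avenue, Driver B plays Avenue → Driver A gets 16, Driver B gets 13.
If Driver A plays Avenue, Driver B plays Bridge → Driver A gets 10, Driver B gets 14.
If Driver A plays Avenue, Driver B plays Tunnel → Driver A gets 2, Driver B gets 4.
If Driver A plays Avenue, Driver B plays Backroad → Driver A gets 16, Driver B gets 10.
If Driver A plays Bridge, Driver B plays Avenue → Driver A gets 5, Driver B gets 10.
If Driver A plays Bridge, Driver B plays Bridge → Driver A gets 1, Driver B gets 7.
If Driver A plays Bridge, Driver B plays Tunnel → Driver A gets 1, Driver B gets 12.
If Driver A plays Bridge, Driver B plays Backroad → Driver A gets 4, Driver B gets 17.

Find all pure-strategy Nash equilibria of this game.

There is no pure-strategy Nash equilibrium.

Driver A against Avenue: payoffs 7, 16, 5 → best response Avenue.
Driver A against Bridge: payoffs 15, 10, 1 → best response Highway.
Driver A against Tunnel: payoffs 7, 2, 1 → best response Highway.
Driver A against Backroad: payoffs 6, 16, 4 → best response Avenue.
Driver B against Highway: payoffs 20, 10, 6, 12 → best response Avenue.
Driver B against Avenue: payoffs 13, 14, 4, 10 → best response Bridge.
Driver B against Bridge: payoffs 10, 7, 12, 17 → best response Backroad.
No profile is a mutual best response for all players.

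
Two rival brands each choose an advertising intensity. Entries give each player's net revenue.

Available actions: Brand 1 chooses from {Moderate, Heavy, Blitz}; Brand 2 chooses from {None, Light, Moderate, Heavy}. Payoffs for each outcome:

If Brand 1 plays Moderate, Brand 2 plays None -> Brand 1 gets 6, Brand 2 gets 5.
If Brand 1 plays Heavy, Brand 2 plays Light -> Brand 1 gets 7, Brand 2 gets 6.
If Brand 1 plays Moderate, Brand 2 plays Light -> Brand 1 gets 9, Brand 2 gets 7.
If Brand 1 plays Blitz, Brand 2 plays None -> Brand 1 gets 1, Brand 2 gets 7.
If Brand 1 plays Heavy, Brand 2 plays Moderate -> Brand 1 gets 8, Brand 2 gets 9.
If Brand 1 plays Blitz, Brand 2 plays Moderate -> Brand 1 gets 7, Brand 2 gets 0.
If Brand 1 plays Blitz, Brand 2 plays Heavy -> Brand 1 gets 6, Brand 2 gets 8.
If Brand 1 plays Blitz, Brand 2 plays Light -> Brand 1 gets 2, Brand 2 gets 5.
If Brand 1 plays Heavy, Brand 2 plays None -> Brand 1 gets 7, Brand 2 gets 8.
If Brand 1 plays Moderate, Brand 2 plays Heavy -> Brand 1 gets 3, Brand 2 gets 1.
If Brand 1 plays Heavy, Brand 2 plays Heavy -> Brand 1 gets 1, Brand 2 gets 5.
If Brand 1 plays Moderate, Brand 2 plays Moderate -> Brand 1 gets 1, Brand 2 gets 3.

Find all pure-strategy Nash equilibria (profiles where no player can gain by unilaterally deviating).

Brand 1 against None: payoffs 6, 7, 1 → best response Heavy.
Brand 1 against Light: payoffs 9, 7, 2 → best response Moderate.
Brand 1 against Moderate: payoffs 1, 8, 7 → best response Heavy.
Brand 1 against Heavy: payoffs 3, 1, 6 → best response Blitz.
Brand 2 against Moderate: payoffs 5, 7, 3, 1 → best response Light.
Brand 2 against Heavy: payoffs 8, 6, 9, 5 → best response Moderate.
Brand 2 against Blitz: payoffs 7, 5, 0, 8 → best response Heavy.
Mutual best responses: (Moderate, Light); (Heavy, Moderate); (Blitz, Heavy).

The pure Nash equilibria are (Moderate, Light) and (Heavy, Moderate) and (Blitz, Heavy).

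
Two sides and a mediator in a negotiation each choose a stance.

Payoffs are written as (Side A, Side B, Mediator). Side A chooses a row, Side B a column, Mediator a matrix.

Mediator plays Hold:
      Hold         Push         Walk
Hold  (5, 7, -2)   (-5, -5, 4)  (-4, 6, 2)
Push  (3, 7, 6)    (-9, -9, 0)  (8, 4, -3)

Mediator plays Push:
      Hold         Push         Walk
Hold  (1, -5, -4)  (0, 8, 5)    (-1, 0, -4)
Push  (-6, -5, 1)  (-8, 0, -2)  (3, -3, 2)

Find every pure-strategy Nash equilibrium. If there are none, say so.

(Hold, Hold, Hold); (Hold, Push, Push)

Check each profile: it is a Nash equilibrium iff no player can strictly gain by switching unilaterally.
(Hold, Hold, Hold): Side A gets 5, best alternative 3; Side B gets 7, best alternative 6; Mediator gets -2, best alternative -4. No profitable deviation — NE.
(Hold, Hold, Push): Side B can switch to Push (-5 → 8). Not NE.
(Hold, Push, Hold): Side B can switch to Hold (-5 → 7). Not NE.
(Hold, Push, Push): Side A gets 0, best alternative -8; Side B gets 8, best alternative 0; Mediator gets 5, best alternative 4. No profitable deviation — NE.
(Hold, Walk, Hold): Side A can switch to Push (-4 → 8). Not NE.
(Hold, Walk, Push): Side A can switch to Push (-1 → 3). Not NE.
(Push, Hold, Hold): Side A can switch to Hold (3 → 5). Not NE.
(Push, Hold, Push): Side A can switch to Hold (-6 → 1). Not NE.
(Push, Push, Hold): Side A can switch to Hold (-9 → -5). Not NE.
(Push, Push, Push): Side A can switch to Hold (-8 → 0). Not NE.
(Push, Walk, Hold): Side B can switch to Hold (4 → 7). Not NE.
(Push, Walk, Push): Side B can switch to Push (-3 → 0). Not NE.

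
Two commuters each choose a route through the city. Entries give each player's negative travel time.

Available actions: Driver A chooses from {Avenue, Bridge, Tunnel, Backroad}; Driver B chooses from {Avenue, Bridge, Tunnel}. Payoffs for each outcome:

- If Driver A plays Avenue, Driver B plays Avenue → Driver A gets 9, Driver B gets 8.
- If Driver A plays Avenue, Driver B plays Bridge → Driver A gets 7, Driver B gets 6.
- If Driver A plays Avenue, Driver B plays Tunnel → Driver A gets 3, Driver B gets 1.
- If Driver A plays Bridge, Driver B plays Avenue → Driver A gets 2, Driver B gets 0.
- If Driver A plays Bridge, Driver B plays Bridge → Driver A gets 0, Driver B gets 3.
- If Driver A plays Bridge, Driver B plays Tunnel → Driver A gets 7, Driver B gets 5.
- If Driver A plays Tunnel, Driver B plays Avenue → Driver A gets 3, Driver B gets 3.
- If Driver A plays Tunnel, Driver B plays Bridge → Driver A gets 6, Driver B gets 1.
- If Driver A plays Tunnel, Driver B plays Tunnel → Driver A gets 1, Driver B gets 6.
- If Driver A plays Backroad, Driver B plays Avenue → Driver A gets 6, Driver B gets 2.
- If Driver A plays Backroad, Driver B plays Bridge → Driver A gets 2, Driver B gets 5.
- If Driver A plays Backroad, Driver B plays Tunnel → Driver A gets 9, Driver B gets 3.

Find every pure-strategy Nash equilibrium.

Pure NE: (Avenue, Avenue)

For each strategy profile, look for a profitable unilateral deviation.
(Avenue, Avenue): Driver A gets 9, best alternative 6; Driver B gets 8, best alternative 6. No profitable deviation — NE.
(Avenue, Bridge): Driver B can switch to Avenue (6 → 8). Not NE.
(Avenue, Tunnel): Driver A can switch to Bridge (3 → 7). Not NE.
(Bridge, Avenue): Driver A can switch to Avenue (2 → 9). Not NE.
(Bridge, Bridge): Driver A can switch to Avenue (0 → 7). Not NE.
(Bridge, Tunnel): Driver A can switch to Backroad (7 → 9). Not NE.
(Tunnel, Avenue): Driver A can switch to Avenue (3 → 9). Not NE.
(The remaining 5 profiles each have a profitable deviation by the same check.)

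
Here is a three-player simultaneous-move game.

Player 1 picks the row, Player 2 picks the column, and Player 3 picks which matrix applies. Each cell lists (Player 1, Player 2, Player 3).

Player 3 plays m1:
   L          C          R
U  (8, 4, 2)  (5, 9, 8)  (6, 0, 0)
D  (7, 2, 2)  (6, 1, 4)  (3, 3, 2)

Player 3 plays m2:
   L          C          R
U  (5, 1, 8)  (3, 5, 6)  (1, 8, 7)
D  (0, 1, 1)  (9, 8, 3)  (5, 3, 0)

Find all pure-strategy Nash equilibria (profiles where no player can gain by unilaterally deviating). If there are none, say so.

No pure-strategy Nash equilibrium.

For each strategy profile, look for a profitable unilateral deviation.
(U, L, m1): Player 2 can switch to C (4 → 9). Not NE.
(U, L, m2): Player 2 can switch to C (1 → 5). Not NE.
(U, C, m1): Player 1 can switch to D (5 → 6). Not NE.
(U, C, m2): Player 1 can switch to D (3 → 9). Not NE.
(U, R, m1): Player 2 can switch to L (0 → 4). Not NE.
(U, R, m2): Player 1 can switch to D (1 → 5). Not NE.
(D, L, m1): Player 1 can switch to U (7 → 8). Not NE.
(D, L, m2): Player 1 can switch to U (0 → 5). Not NE.
(D, C, m1): Player 2 can switch to L (1 → 2). Not NE.
(D, C, m2): Player 3 can switch to m1 (3 → 4). Not NE.
(The remaining 2 profiles each have a profitable deviation by the same check.)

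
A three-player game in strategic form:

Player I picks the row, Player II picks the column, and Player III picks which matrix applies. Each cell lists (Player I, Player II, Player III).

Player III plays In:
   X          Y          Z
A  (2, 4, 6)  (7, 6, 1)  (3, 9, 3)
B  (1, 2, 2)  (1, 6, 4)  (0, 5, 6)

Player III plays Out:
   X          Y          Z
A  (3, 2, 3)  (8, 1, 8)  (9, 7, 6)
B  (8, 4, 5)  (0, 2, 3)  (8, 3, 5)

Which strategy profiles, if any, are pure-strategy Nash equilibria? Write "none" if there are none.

Player I against (X, In): payoffs 2, 1 → best response A.
Player I against (X, Out): payoffs 3, 8 → best response B.
Player I against (Y, In): payoffs 7, 1 → best response A.
Player I against (Y, Out): payoffs 8, 0 → best response A.
Player I against (Z, In): payoffs 3, 0 → best response A.
Player I against (Z, Out): payoffs 9, 8 → best response A.
Player II against (A, In): payoffs 4, 6, 9 → best response Z.
Player II against (A, Out): payoffs 2, 1, 7 → best response Z.
Player II against (B, In): payoffs 2, 6, 5 → best response Y.
Player II against (B, Out): payoffs 4, 2, 3 → best response X.
Player III against (A, X): payoffs 6, 3 → best response In.
Player III against (A, Y): payoffs 1, 8 → best response Out.
Player III against (A, Z): payoffs 3, 6 → best response Out.
Player III against (B, X): payoffs 2, 5 → best response Out.
Player III against (B, Y): payoffs 4, 3 → best response In.
Player III against (B, Z): payoffs 6, 5 → best response In.
Mutual best responses: (A, Z, Out); (B, X, Out).

Pure-strategy Nash equilibria: (A, Z, Out), (B, X, Out)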